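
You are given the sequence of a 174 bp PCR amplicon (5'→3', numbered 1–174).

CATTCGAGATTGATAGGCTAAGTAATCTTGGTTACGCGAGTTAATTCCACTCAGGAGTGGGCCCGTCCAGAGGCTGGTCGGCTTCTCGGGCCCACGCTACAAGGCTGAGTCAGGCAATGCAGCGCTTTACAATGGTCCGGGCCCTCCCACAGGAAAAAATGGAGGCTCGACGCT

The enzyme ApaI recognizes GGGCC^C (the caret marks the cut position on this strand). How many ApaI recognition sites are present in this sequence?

3

GGGCCC occurs starting at positions 59, 88, 139.
ApaI cuts at 3 sites.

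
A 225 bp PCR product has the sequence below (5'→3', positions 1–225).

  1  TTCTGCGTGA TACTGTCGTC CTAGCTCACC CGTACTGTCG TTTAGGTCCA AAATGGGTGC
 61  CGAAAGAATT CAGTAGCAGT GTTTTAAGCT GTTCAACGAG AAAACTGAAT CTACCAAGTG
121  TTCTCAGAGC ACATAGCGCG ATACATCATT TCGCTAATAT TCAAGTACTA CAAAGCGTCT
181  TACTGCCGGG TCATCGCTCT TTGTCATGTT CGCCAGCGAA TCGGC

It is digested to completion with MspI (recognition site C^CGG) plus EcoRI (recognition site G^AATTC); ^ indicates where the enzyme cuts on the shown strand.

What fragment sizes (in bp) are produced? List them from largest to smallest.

The MspI site (CCGG) starts at position 186.
MspI cuts after the first base of each site, so after position 186.
The EcoRI site (GAATTC) starts at position 66.
EcoRI cuts after the first base of each site, so after position 66.
Combined cut positions: 66, 186.
Linear molecule, 2 cuts → 3 fragments:
  1–66 → 66 bp
  67–186 → 120 bp
  187–225 → 39 bp
Sorted largest to smallest: 120, 66, 39 bp.

120, 66, 39 bp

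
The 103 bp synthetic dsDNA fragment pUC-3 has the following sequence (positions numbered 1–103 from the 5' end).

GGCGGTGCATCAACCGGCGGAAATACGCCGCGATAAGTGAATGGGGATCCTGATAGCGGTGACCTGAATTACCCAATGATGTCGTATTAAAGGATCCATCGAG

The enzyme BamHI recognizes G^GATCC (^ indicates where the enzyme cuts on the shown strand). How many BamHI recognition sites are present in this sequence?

2

GGATCC occurs starting at positions 45, 92.
BamHI cuts at 2 sites.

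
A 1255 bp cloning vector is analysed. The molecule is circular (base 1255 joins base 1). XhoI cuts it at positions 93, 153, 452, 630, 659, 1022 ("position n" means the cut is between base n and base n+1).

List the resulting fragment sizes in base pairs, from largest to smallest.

363, 326, 299, 178, 60, 29 bp

Circular molecule, 6 cuts → 6 fragments:
  153 − 93 = 60 bp
  452 − 153 = 299 bp
  630 − 452 = 178 bp
  659 − 630 = 29 bp
  1022 − 659 = 363 bp
  wrap: 1255 − 1022 + 93 = 326 bp
Sorted largest to smallest: 363, 326, 299, 178, 60, 29 bp.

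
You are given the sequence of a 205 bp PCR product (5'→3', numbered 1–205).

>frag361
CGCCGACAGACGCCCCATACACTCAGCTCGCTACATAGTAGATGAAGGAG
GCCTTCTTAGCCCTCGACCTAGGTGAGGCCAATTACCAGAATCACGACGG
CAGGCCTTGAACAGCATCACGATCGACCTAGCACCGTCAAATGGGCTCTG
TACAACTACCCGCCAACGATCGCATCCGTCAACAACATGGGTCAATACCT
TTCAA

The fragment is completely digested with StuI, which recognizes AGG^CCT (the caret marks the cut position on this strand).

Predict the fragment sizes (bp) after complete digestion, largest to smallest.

101, 53, 51 bp

StuI sites (AGGCCT) start at positions 49, 102.
StuI cuts after base 3 of each site, so after positions 51, 104.
Linear molecule, 2 cuts → 3 fragments:
  1–51 → 51 bp
  52–104 → 53 bp
  105–205 → 101 bp
Sorted largest to smallest: 101, 53, 51 bp.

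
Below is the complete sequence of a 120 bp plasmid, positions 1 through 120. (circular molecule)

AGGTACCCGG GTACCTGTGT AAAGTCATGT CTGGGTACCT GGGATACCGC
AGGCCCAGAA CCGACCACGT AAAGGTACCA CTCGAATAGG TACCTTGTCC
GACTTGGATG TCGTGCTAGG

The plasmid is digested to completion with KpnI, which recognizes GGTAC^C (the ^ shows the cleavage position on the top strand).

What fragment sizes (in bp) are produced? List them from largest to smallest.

KpnI sites (GGTACC) start at positions 2, 10, 34, 74, 89.
KpnI cuts after base 5 of each site (before the last base), so after positions 6, 14, 38, 78, 93.
Circular molecule, 5 cuts → 5 fragments:
  7–14 → 8 bp
  15–38 → 24 bp
  39–78 → 40 bp
  79–93 → 15 bp
  94–120 then 1–6 → 27 + 6 = 33 bp
Sorted largest to smallest: 40, 33, 24, 15, 8 bp.

40, 33, 24, 15, 8 bp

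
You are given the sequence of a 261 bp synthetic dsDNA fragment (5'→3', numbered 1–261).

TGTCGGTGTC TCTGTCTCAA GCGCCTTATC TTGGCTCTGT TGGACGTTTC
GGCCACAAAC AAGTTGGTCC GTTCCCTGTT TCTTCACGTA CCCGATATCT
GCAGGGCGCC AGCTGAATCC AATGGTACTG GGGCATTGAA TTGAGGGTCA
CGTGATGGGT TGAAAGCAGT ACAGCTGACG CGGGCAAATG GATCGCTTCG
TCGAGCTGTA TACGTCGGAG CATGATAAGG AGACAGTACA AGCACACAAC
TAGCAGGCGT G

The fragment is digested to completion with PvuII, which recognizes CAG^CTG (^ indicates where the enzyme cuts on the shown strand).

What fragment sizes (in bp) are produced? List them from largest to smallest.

112, 87, 62 bp

PvuII sites (CAGCTG) start at positions 110, 172.
PvuII cuts after base 3 of each site, so after positions 112, 174.
Linear molecule, 2 cuts → 3 fragments:
  1–112 → 112 bp
  113–174 → 62 bp
  175–261 → 87 bp
Sorted largest to smallest: 112, 87, 62 bp.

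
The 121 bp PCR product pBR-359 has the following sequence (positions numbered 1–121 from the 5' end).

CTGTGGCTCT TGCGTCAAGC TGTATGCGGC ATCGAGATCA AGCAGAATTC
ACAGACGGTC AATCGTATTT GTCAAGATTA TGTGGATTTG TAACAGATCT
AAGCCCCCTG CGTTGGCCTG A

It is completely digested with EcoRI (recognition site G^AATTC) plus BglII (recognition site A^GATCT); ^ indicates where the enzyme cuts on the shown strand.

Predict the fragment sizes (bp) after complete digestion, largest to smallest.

The EcoRI site (GAATTC) starts at position 45.
EcoRI cuts after the first base of each site, so after position 45.
The BglII site (AGATCT) starts at position 95.
BglII cuts after the first base of each site, so after position 95.
Combined cut positions: 45, 95.
Linear molecule, 2 cuts → 3 fragments:
  1–45 → 45 bp
  46–95 → 50 bp
  96–121 → 26 bp
Sorted largest to smallest: 50, 45, 26 bp.

50, 45, 26 bp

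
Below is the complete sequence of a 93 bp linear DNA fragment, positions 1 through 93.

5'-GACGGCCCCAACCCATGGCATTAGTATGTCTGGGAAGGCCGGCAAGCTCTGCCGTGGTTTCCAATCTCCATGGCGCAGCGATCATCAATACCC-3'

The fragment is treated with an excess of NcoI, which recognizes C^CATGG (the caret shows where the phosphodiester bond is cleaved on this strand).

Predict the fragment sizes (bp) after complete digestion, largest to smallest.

55, 25, 13 bp

NcoI sites (CCATGG) start at positions 13, 68.
NcoI cuts after the first base of each site, so after positions 13, 68.
Linear molecule, 2 cuts → 3 fragments:
  1–13 → 13 bp
  14–68 → 55 bp
  69–93 → 25 bp
Sorted largest to smallest: 55, 25, 13 bp.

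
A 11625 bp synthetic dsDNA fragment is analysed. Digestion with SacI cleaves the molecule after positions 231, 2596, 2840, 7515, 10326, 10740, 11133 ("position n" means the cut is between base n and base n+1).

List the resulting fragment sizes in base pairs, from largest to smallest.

4675, 2811, 2365, 492, 414, 393, 244, 231 bp

Linear molecule, 7 cuts → 8 fragments:
  231 − 0 = 231 bp
  2596 − 231 = 2365 bp
  2840 − 2596 = 244 bp
  7515 − 2840 = 4675 bp
  10326 − 7515 = 2811 bp
  10740 − 10326 = 414 bp
  11133 − 10740 = 393 bp
  11625 − 11133 = 492 bp
Sorted largest to smallest: 4675, 2811, 2365, 492, 414, 393, 244, 231 bp.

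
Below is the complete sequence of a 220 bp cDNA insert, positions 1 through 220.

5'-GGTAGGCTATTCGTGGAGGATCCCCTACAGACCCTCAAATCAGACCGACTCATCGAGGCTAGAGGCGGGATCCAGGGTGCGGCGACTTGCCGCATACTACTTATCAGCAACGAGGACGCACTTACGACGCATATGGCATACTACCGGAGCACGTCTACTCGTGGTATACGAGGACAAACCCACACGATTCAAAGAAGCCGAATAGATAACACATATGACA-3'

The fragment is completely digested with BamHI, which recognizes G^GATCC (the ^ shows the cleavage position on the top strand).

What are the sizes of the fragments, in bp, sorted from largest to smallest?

152, 50, 18 bp

BamHI sites (GGATCC) start at positions 18, 68.
BamHI cuts after the first base of each site, so after positions 18, 68.
Linear molecule, 2 cuts → 3 fragments:
  1–18 → 18 bp
  19–68 → 50 bp
  69–220 → 152 bp
Sorted largest to smallest: 152, 50, 18 bp.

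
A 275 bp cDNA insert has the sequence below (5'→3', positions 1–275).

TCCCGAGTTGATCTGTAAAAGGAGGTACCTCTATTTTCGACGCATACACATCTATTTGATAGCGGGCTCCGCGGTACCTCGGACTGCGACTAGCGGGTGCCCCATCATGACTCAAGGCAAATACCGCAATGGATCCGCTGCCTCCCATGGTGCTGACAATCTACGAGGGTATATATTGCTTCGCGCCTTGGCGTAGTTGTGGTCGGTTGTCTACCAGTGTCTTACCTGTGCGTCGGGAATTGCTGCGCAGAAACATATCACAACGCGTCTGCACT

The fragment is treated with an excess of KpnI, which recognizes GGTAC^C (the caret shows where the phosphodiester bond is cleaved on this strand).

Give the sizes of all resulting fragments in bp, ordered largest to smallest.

198, 49, 28 bp

KpnI sites (GGTACC) start at positions 24, 73.
KpnI cuts after base 5 of each site (before the last base), so after positions 28, 77.
Linear molecule, 2 cuts → 3 fragments:
  1–28 → 28 bp
  29–77 → 49 bp
  78–275 → 198 bp
Sorted largest to smallest: 198, 49, 28 bp.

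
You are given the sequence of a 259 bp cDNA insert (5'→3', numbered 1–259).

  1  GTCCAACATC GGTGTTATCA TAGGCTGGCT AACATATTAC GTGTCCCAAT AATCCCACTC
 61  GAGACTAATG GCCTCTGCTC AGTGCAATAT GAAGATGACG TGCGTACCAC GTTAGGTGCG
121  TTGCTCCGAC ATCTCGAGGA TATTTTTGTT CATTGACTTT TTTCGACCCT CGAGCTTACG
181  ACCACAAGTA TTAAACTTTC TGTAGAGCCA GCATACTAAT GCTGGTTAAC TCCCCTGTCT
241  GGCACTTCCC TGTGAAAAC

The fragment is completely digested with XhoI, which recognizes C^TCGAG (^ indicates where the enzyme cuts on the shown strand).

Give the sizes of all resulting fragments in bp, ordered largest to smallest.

XhoI sites (CTCGAG) start at positions 58, 133, 169.
XhoI cuts after the first base of each site, so after positions 58, 133, 169.
Linear molecule, 3 cuts → 4 fragments:
  1–58 → 58 bp
  59–133 → 75 bp
  134–169 → 36 bp
  170–259 → 90 bp
Sorted largest to smallest: 90, 75, 58, 36 bp.

90, 75, 58, 36 bp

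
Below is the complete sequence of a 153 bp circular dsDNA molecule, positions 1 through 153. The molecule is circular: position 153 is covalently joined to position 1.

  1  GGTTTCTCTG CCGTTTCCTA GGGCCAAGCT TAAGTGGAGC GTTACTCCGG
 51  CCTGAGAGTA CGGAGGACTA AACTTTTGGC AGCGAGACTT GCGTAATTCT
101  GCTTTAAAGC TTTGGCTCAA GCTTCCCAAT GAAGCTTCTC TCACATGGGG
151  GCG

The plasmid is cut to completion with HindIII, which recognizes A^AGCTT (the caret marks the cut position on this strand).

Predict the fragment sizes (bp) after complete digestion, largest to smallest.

81, 47, 13, 12 bp

HindIII sites (AAGCTT) start at positions 26, 107, 119, 132.
HindIII cuts after the first base of each site, so after positions 26, 107, 119, 132.
Circular molecule, 4 cuts → 4 fragments:
  27–107 → 81 bp
  108–119 → 12 bp
  120–132 → 13 bp
  133–153 then 1–26 → 21 + 26 = 47 bp
Sorted largest to smallest: 81, 47, 13, 12 bp.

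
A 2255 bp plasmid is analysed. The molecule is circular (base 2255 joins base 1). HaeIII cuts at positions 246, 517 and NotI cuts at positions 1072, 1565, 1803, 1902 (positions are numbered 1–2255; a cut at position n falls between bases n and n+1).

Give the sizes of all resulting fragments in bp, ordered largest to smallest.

Combined cut positions (sorted): 246, 517, 1072, 1565, 1803, 1902.
Circular molecule, 6 cuts → 6 fragments:
  517 − 246 = 271 bp
  1072 − 517 = 555 bp
  1565 − 1072 = 493 bp
  1803 − 1565 = 238 bp
  1902 − 1803 = 99 bp
  wrap: 2255 − 1902 + 246 = 599 bp
Sorted largest to smallest: 599, 555, 493, 271, 238, 99 bp.

599, 555, 493, 271, 238, 99 bp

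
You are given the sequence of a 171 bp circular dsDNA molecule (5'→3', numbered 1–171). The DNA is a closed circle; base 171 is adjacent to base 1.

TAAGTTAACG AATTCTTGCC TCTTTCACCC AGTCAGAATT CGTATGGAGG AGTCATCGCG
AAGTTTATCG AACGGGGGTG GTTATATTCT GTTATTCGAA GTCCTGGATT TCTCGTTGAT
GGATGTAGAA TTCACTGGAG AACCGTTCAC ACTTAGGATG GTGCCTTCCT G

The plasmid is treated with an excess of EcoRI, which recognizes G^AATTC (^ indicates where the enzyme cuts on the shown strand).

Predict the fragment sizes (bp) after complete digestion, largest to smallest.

92, 53, 26 bp

EcoRI sites (GAATTC) start at positions 10, 36, 128.
EcoRI cuts after the first base of each site, so after positions 10, 36, 128.
Circular molecule, 3 cuts → 3 fragments:
  11–36 → 26 bp
  37–128 → 92 bp
  129–171 then 1–10 → 43 + 10 = 53 bp
Sorted largest to smallest: 92, 53, 26 bp.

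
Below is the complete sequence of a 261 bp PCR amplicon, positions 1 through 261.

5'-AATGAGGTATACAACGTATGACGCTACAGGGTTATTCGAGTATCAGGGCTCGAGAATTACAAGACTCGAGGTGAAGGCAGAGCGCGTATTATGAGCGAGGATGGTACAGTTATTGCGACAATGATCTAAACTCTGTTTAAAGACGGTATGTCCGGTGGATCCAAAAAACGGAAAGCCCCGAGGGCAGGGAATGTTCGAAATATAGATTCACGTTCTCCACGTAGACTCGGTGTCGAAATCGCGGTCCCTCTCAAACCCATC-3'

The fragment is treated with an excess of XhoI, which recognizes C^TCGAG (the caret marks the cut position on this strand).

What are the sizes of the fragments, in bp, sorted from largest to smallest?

XhoI sites (CTCGAG) start at positions 49, 65.
XhoI cuts after the first base of each site, so after positions 49, 65.
Linear molecule, 2 cuts → 3 fragments:
  1–49 → 49 bp
  50–65 → 16 bp
  66–261 → 196 bp
Sorted largest to smallest: 196, 49, 16 bp.

196, 49, 16 bp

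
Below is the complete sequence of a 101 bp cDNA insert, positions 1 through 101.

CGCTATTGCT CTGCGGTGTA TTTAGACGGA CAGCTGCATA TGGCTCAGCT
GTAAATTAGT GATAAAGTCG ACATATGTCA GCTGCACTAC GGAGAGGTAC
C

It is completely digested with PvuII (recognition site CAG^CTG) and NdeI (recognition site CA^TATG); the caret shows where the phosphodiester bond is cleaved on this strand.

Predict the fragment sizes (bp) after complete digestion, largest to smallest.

PvuII sites (CAGCTG) start at positions 31, 46, 79.
PvuII cuts after base 3 of each site, so after positions 33, 48, 81.
NdeI sites (CATATG) start at positions 37, 72.
NdeI cuts after base 2 of each site, so after positions 38, 73.
Combined cut positions: 33, 38, 48, 73, 81.
Linear molecule, 5 cuts → 6 fragments:
  1–33 → 33 bp
  34–38 → 5 bp
  39–48 → 10 bp
  49–73 → 25 bp
  74–81 → 8 bp
  82–101 → 20 bp
Sorted largest to smallest: 33, 25, 20, 10, 8, 5 bp.

33, 25, 20, 10, 8, 5 bp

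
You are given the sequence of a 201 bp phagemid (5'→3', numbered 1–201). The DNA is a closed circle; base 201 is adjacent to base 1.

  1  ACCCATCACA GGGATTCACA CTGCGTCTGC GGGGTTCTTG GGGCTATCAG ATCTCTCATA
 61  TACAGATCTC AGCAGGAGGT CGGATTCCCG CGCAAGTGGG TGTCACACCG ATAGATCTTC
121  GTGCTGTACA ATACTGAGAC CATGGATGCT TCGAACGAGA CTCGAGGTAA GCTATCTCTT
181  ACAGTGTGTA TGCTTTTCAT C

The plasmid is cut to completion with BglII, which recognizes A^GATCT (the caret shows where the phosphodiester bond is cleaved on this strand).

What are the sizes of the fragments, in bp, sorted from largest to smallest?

137, 49, 15 bp

BglII sites (AGATCT) start at positions 49, 64, 113.
BglII cuts after the first base of each site, so after positions 49, 64, 113.
Circular molecule, 3 cuts → 3 fragments:
  50–64 → 15 bp
  65–113 → 49 bp
  114–201 then 1–49 → 88 + 49 = 137 bp
Sorted largest to smallest: 137, 49, 15 bp.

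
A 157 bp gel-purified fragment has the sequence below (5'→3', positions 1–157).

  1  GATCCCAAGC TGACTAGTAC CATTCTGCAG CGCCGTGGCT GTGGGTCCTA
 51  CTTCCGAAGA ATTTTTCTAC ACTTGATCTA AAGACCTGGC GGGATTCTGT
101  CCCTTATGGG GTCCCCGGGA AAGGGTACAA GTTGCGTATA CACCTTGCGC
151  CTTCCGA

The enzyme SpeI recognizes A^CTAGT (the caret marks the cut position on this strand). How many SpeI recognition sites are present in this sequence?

1

ACTAGT occurs starting at position 13.
SpeI cuts at 1 site.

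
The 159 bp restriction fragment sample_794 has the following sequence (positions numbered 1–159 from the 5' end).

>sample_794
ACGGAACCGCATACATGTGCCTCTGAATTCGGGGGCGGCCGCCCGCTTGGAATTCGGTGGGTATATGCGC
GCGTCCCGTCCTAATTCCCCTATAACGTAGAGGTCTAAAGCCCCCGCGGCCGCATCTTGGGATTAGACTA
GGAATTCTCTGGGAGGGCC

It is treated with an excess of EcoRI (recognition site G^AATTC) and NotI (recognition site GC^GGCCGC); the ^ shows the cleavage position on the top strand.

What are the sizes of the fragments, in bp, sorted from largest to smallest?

EcoRI sites (GAATTC) start at positions 25, 50, 142.
EcoRI cuts after the first base of each site, so after positions 25, 50, 142.
NotI sites (GCGGCCGC) start at positions 35, 116.
NotI cuts after base 2 of each site, so after positions 36, 117.
Combined cut positions: 25, 36, 50, 117, 142.
Linear molecule, 5 cuts → 6 fragments:
  1–25 → 25 bp
  26–36 → 11 bp
  37–50 → 14 bp
  51–117 → 67 bp
  118–142 → 25 bp
  143–159 → 17 bp
Sorted largest to smallest: 67, 25, 25, 17, 14, 11 bp.

67, 25, 25, 17, 14, 11 bp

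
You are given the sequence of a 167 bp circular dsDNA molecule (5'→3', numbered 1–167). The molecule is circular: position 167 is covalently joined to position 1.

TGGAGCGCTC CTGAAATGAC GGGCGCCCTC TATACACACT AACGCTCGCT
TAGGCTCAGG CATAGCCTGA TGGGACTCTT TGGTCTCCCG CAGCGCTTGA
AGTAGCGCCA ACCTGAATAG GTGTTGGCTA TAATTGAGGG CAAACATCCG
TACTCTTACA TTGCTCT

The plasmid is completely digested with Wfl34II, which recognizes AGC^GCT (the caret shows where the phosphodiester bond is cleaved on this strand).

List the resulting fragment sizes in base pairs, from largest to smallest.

88, 79 bp

Wfl34II sites (AGCGCT) start at positions 4, 92.
Wfl34II cuts after base 3 of each site, so after positions 6, 94.
Circular molecule, 2 cuts → 2 fragments:
  7–94 → 88 bp
  95–167 then 1–6 → 73 + 6 = 79 bp
Sorted largest to smallest: 88, 79 bp.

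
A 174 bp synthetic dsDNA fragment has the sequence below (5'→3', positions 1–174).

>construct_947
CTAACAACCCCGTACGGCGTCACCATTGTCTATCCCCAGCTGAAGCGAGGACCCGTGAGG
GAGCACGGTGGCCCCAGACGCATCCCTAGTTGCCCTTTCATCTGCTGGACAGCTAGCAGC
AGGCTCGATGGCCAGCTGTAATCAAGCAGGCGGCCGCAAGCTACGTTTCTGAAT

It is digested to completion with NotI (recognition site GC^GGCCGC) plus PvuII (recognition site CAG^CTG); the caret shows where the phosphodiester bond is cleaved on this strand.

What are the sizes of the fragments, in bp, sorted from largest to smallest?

The NotI site (GCGGCCGC) starts at position 150.
NotI cuts after base 2 of each site, so after position 151.
PvuII sites (CAGCTG) start at positions 37, 133.
PvuII cuts after base 3 of each site, so after positions 39, 135.
Combined cut positions: 39, 135, 151.
Linear molecule, 3 cuts → 4 fragments:
  1–39 → 39 bp
  40–135 → 96 bp
  136–151 → 16 bp
  152–174 → 23 bp
Sorted largest to smallest: 96, 39, 23, 16 bp.

96, 39, 23, 16 bp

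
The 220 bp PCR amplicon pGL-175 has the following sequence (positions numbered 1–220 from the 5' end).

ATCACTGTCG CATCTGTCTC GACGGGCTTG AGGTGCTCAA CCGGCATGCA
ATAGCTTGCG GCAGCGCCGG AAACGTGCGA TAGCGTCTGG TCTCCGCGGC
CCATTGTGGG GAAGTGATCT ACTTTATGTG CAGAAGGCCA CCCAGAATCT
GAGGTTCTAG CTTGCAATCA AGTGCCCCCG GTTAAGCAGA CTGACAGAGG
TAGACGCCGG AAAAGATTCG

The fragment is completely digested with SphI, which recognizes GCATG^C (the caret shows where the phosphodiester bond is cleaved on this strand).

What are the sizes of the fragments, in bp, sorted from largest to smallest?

The SphI site (GCATGC) starts at position 44.
SphI cuts after base 5 of each site (before the last base), so after position 48.
Linear molecule, 1 cut → 2 fragments:
  1–48 → 48 bp
  49–220 → 172 bp
Sorted largest to smallest: 172, 48 bp.

172, 48 bp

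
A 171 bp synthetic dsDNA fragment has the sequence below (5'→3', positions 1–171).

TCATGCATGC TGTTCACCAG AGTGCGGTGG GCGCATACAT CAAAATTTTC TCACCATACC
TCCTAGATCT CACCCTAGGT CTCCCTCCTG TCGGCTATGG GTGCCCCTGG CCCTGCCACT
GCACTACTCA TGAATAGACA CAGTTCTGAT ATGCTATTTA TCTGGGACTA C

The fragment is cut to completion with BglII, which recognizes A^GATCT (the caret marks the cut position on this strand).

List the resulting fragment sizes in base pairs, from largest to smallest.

The BglII site (AGATCT) starts at position 65.
BglII cuts after the first base of each site, so after position 65.
Linear molecule, 1 cut → 2 fragments:
  1–65 → 65 bp
  66–171 → 106 bp
Sorted largest to smallest: 106, 65 bp.

106, 65 bp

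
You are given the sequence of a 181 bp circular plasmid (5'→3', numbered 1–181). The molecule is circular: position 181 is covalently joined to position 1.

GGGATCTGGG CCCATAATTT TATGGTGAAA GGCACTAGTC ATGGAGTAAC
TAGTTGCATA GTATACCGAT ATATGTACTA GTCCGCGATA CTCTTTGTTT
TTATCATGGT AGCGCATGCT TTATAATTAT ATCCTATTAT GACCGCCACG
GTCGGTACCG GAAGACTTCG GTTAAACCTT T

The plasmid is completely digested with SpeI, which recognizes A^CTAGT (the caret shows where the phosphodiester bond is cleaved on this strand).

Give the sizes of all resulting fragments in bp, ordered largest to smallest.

138, 28, 15 bp

SpeI sites (ACTAGT) start at positions 34, 49, 77.
SpeI cuts after the first base of each site, so after positions 34, 49, 77.
Circular molecule, 3 cuts → 3 fragments:
  35–49 → 15 bp
  50–77 → 28 bp
  78–181 then 1–34 → 104 + 34 = 138 bp
Sorted largest to smallest: 138, 28, 15 bp.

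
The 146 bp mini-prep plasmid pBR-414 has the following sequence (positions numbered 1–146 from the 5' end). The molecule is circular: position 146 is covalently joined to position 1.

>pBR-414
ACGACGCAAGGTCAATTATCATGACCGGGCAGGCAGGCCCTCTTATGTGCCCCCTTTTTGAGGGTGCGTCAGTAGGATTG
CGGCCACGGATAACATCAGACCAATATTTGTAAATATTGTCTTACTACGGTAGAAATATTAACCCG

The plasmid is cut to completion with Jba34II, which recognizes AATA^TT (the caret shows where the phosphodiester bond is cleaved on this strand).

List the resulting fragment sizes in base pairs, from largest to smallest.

Jba34II sites (AATATT) start at positions 103, 113, 135.
Jba34II cuts after base 4 of each site, so after positions 106, 116, 138.
Circular molecule, 3 cuts → 3 fragments:
  107–116 → 10 bp
  117–138 → 22 bp
  139–146 then 1–106 → 8 + 106 = 114 bp
Sorted largest to smallest: 114, 22, 10 bp.

114, 22, 10 bp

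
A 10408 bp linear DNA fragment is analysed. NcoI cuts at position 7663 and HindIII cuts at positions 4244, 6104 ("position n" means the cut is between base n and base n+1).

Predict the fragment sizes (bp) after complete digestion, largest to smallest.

4244, 2745, 1860, 1559 bp

Combined cut positions (sorted): 4244, 6104, 7663.
Linear molecule, 3 cuts → 4 fragments:
  4244 − 0 = 4244 bp
  6104 − 4244 = 1860 bp
  7663 − 6104 = 1559 bp
  10408 − 7663 = 2745 bp
Sorted largest to smallest: 4244, 2745, 1860, 1559 bp.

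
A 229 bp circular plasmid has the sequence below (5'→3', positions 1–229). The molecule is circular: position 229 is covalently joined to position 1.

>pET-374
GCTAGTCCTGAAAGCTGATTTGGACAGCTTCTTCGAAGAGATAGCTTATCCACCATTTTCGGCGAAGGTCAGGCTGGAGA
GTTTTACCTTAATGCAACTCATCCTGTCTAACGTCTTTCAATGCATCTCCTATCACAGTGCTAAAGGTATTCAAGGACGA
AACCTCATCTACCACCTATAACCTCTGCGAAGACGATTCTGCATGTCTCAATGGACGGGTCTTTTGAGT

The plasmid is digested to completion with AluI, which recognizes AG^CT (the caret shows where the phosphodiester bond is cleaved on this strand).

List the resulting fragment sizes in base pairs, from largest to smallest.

AluI sites (AGCT) start at positions 13, 26, 43.
AluI cuts after base 2 of each site, so after positions 14, 27, 44.
Circular molecule, 3 cuts → 3 fragments:
  15–27 → 13 bp
  28–44 → 17 bp
  45–229 then 1–14 → 185 + 14 = 199 bp
Sorted largest to smallest: 199, 17, 13 bp.

199, 17, 13 bp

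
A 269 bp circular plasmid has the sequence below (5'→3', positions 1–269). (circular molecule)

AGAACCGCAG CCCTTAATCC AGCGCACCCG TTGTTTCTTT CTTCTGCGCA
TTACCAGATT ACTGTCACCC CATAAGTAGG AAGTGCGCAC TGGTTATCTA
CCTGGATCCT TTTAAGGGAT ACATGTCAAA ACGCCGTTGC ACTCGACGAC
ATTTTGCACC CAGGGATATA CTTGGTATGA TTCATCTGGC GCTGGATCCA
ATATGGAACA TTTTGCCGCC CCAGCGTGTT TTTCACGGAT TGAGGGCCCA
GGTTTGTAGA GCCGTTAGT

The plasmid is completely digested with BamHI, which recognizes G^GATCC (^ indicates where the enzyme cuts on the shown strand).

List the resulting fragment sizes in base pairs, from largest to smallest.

179, 90 bp

BamHI sites (GGATCC) start at positions 104, 194.
BamHI cuts after the first base of each site, so after positions 104, 194.
Circular molecule, 2 cuts → 2 fragments:
  105–194 → 90 bp
  195–269 then 1–104 → 75 + 104 = 179 bp
Sorted largest to smallest: 179, 90 bp.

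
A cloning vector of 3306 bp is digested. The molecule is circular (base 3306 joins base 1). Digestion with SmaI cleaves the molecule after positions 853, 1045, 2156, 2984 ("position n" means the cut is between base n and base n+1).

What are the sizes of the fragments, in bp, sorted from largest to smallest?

Circular molecule, 4 cuts → 4 fragments:
  1045 − 853 = 192 bp
  2156 − 1045 = 1111 bp
  2984 − 2156 = 828 bp
  wrap: 3306 − 2984 + 853 = 1175 bp
Sorted largest to smallest: 1175, 1111, 828, 192 bp.

1175, 1111, 828, 192 bp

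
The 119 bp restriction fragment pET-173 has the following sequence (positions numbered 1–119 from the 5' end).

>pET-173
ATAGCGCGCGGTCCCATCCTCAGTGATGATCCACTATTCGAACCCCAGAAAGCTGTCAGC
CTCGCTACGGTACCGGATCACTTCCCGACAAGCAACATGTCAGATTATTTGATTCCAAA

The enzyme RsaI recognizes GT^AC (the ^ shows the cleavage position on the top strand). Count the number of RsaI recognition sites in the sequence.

1

GTAC occurs starting at position 70.
RsaI cuts at 1 site.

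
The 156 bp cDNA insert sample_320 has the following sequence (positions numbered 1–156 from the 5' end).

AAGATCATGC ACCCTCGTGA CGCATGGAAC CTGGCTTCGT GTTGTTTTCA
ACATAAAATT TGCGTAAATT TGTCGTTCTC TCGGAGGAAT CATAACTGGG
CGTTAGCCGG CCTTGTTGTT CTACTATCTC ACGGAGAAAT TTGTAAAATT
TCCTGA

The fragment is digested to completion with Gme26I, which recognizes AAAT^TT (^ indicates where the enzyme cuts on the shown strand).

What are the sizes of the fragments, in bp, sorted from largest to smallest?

71, 59, 10, 9, 7 bp

Gme26I sites (AAATTT) start at positions 56, 66, 137, 146.
Gme26I cuts after base 4 of each site, so after positions 59, 69, 140, 149.
Linear molecule, 4 cuts → 5 fragments:
  1–59 → 59 bp
  60–69 → 10 bp
  70–140 → 71 bp
  141–149 → 9 bp
  150–156 → 7 bp
Sorted largest to smallest: 71, 59, 10, 9, 7 bp.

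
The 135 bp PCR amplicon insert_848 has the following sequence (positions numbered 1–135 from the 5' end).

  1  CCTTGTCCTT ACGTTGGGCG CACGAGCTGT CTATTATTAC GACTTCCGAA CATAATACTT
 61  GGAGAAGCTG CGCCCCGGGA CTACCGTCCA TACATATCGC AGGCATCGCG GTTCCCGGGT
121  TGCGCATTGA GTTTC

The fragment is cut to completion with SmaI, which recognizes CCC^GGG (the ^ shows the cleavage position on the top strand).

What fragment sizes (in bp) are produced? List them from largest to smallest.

SmaI sites (CCCGGG) start at positions 74, 114.
SmaI cuts after base 3 of each site, so after positions 76, 116.
Linear molecule, 2 cuts → 3 fragments:
  1–76 → 76 bp
  77–116 → 40 bp
  117–135 → 19 bp
Sorted largest to smallest: 76, 40, 19 bp.

76, 40, 19 bp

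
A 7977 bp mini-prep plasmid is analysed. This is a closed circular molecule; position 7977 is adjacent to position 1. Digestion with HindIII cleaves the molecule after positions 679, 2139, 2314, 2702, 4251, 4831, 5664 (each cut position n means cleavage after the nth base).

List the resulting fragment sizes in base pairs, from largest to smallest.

2992, 1549, 1460, 833, 580, 388, 175 bp

Circular molecule, 7 cuts → 7 fragments:
  2139 − 679 = 1460 bp
  2314 − 2139 = 175 bp
  2702 − 2314 = 388 bp
  4251 − 2702 = 1549 bp
  4831 − 4251 = 580 bp
  5664 − 4831 = 833 bp
  wrap: 7977 − 5664 + 679 = 2992 bp
Sorted largest to smallest: 2992, 1549, 1460, 833, 580, 388, 175 bp.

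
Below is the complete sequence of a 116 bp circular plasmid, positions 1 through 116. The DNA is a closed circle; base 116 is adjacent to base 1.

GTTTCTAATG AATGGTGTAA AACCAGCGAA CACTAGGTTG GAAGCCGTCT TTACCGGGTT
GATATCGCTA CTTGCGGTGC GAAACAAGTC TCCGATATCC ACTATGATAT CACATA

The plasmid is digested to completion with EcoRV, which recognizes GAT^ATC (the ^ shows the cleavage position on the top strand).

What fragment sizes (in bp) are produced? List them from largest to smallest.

EcoRV sites (GATATC) start at positions 61, 94, 106.
EcoRV cuts after base 3 of each site, so after positions 63, 96, 108.
Circular molecule, 3 cuts → 3 fragments:
  64–96 → 33 bp
  97–108 → 12 bp
  109–116 then 1–63 → 8 + 63 = 71 bp
Sorted largest to smallest: 71, 33, 12 bp.

71, 33, 12 bp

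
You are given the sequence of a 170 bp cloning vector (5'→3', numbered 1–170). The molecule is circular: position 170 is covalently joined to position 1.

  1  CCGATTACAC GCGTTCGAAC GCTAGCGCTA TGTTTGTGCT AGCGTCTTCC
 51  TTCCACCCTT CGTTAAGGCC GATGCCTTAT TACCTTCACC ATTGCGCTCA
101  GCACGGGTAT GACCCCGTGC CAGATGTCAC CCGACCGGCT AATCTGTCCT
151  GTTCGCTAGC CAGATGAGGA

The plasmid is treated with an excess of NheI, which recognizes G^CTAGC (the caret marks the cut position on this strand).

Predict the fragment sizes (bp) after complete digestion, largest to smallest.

117, 36, 17 bp

NheI sites (GCTAGC) start at positions 21, 38, 155.
NheI cuts after the first base of each site, so after positions 21, 38, 155.
Circular molecule, 3 cuts → 3 fragments:
  22–38 → 17 bp
  39–155 → 117 bp
  156–170 then 1–21 → 15 + 21 = 36 bp
Sorted largest to smallest: 117, 36, 17 bp.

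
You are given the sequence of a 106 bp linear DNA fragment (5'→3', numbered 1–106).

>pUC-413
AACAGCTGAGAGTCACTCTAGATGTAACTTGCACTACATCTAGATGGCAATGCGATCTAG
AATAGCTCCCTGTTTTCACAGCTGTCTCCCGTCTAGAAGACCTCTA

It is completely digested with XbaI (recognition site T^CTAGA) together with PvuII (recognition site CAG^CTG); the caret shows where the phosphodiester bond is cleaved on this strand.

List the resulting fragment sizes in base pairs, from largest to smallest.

25, 22, 17, 14, 12, 11, 5 bp

XbaI sites (TCTAGA) start at positions 17, 39, 56, 92.
XbaI cuts after the first base of each site, so after positions 17, 39, 56, 92.
PvuII sites (CAGCTG) start at positions 3, 79.
PvuII cuts after base 3 of each site, so after positions 5, 81.
Combined cut positions: 5, 17, 39, 56, 81, 92.
Linear molecule, 6 cuts → 7 fragments:
  1–5 → 5 bp
  6–17 → 12 bp
  18–39 → 22 bp
  40–56 → 17 bp
  57–81 → 25 bp
  82–92 → 11 bp
  93–106 → 14 bp
Sorted largest to smallest: 25, 22, 17, 14, 12, 11, 5 bp.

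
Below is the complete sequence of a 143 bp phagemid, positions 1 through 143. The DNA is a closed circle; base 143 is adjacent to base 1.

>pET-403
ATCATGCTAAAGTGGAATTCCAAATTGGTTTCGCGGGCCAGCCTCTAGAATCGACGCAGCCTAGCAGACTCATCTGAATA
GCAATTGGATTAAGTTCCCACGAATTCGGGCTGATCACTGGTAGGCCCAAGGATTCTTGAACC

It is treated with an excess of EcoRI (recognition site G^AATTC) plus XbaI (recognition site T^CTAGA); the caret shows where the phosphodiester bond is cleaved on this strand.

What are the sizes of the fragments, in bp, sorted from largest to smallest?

58, 56, 29 bp

EcoRI sites (GAATTC) start at positions 15, 102.
EcoRI cuts after the first base of each site, so after positions 15, 102.
The XbaI site (TCTAGA) starts at position 44.
XbaI cuts after the first base of each site, so after position 44.
Combined cut positions: 15, 44, 102.
Circular molecule, 3 cuts → 3 fragments:
  16–44 → 29 bp
  45–102 → 58 bp
  103–143 then 1–15 → 41 + 15 = 56 bp
Sorted largest to smallest: 58, 56, 29 bp.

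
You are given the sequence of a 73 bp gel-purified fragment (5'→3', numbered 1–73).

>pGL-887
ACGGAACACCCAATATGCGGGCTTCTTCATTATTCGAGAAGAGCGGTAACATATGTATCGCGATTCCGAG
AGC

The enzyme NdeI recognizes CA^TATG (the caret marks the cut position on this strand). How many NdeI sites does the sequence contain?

CATATG occurs starting at position 50.
NdeI cuts at 1 site.

1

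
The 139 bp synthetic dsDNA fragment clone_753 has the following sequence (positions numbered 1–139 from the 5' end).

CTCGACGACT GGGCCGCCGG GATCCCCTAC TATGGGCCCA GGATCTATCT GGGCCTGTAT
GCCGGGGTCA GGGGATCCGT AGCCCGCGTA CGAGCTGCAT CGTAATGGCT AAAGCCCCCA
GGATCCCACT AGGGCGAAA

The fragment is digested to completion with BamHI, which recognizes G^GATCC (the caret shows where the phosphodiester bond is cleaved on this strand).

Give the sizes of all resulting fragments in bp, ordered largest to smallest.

BamHI sites (GGATCC) start at positions 20, 73, 121.
BamHI cuts after the first base of each site, so after positions 20, 73, 121.
Linear molecule, 3 cuts → 4 fragments:
  1–20 → 20 bp
  21–73 → 53 bp
  74–121 → 48 bp
  122–139 → 18 bp
Sorted largest to smallest: 53, 48, 20, 18 bp.

53, 48, 20, 18 bp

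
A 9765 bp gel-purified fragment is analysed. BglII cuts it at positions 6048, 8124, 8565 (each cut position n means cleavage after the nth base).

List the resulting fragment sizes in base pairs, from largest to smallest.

6048, 2076, 1200, 441 bp

Linear molecule, 3 cuts → 4 fragments:
  6048 − 0 = 6048 bp
  8124 − 6048 = 2076 bp
  8565 − 8124 = 441 bp
  9765 − 8565 = 1200 bp
Sorted largest to smallest: 6048, 2076, 1200, 441 bp.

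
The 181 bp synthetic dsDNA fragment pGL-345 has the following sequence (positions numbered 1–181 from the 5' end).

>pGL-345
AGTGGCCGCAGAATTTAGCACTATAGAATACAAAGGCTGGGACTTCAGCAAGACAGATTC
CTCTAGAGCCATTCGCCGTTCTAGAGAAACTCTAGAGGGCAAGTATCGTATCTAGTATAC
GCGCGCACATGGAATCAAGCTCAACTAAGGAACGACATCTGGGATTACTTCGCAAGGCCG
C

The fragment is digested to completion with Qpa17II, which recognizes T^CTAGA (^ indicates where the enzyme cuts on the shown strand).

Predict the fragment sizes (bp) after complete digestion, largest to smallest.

90, 62, 18, 11 bp

Qpa17II sites (TCTAGA) start at positions 62, 80, 91.
Qpa17II cuts after the first base of each site, so after positions 62, 80, 91.
Linear molecule, 3 cuts → 4 fragments:
  1–62 → 62 bp
  63–80 → 18 bp
  81–91 → 11 bp
  92–181 → 90 bp
Sorted largest to smallest: 90, 62, 18, 11 bp.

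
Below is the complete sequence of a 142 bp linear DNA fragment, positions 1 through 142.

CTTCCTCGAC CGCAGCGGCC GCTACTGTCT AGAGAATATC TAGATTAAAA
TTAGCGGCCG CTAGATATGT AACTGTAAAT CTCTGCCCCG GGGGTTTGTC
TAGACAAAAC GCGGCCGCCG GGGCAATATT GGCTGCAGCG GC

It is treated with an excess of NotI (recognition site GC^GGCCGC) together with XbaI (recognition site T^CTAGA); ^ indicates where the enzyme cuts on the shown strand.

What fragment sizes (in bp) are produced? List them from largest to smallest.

NotI sites (GCGGCCGC) start at positions 15, 54, 111.
NotI cuts after base 2 of each site, so after positions 16, 55, 112.
XbaI sites (TCTAGA) start at positions 28, 39, 99.
XbaI cuts after the first base of each site, so after positions 28, 39, 99.
Combined cut positions: 16, 28, 39, 55, 99, 112.
Linear molecule, 6 cuts → 7 fragments:
  1–16 → 16 bp
  17–28 → 12 bp
  29–39 → 11 bp
  40–55 → 16 bp
  56–99 → 44 bp
  100–112 → 13 bp
  113–142 → 30 bp
Sorted largest to smallest: 44, 30, 16, 16, 13, 12, 11 bp.

44, 30, 16, 16, 13, 12, 11 bp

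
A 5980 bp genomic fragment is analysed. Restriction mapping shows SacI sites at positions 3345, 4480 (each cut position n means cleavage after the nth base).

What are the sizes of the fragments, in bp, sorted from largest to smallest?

Linear molecule, 2 cuts → 3 fragments:
  3345 − 0 = 3345 bp
  4480 − 3345 = 1135 bp
  5980 − 4480 = 1500 bp
Sorted largest to smallest: 3345, 1500, 1135 bp.

3345, 1500, 1135 bp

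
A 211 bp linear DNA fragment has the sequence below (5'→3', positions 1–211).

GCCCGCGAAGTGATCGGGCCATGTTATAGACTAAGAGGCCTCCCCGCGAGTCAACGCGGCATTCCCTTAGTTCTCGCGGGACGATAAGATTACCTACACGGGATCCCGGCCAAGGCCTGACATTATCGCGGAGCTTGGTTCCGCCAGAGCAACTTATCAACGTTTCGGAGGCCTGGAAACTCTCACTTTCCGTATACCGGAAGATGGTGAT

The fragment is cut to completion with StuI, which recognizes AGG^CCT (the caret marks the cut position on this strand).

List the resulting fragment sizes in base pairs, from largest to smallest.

StuI sites (AGGCCT) start at positions 36, 113, 169.
StuI cuts after base 3 of each site, so after positions 38, 115, 171.
Linear molecule, 3 cuts → 4 fragments:
  1–38 → 38 bp
  39–115 → 77 bp
  116–171 → 56 bp
  172–211 → 40 bp
Sorted largest to smallest: 77, 56, 40, 38 bp.

77, 56, 40, 38 bp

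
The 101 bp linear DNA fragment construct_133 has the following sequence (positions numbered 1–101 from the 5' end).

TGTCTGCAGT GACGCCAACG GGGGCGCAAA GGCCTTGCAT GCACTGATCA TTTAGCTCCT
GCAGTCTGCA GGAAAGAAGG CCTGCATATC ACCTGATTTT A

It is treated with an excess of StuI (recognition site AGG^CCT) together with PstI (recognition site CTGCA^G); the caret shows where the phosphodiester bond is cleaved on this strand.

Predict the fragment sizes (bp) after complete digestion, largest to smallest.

31, 24, 21, 10, 8, 7 bp

StuI sites (AGGCCT) start at positions 30, 78.
StuI cuts after base 3 of each site, so after positions 32, 80.
PstI sites (CTGCAG) start at positions 4, 59, 66.
PstI cuts after base 5 of each site (before the last base), so after positions 8, 63, 70.
Combined cut positions: 8, 32, 63, 70, 80.
Linear molecule, 5 cuts → 6 fragments:
  1–8 → 8 bp
  9–32 → 24 bp
  33–63 → 31 bp
  64–70 → 7 bp
  71–80 → 10 bp
  81–101 → 21 bp
Sorted largest to smallest: 31, 24, 21, 10, 8, 7 bp.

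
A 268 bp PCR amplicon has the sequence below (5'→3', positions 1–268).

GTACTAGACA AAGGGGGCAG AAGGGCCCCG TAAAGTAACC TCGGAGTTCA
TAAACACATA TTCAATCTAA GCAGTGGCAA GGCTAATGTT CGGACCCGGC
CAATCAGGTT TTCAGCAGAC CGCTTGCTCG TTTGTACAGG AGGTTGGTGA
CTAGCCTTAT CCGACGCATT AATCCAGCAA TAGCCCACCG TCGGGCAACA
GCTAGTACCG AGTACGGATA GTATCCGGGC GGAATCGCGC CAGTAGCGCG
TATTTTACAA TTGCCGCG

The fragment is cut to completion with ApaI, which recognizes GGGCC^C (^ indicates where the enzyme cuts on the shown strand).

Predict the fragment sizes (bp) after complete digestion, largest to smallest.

241, 27 bp

The ApaI site (GGGCCC) starts at position 23.
ApaI cuts after base 5 of each site (before the last base), so after position 27.
Linear molecule, 1 cut → 2 fragments:
  1–27 → 27 bp
  28–268 → 241 bp
Sorted largest to smallest: 241, 27 bp.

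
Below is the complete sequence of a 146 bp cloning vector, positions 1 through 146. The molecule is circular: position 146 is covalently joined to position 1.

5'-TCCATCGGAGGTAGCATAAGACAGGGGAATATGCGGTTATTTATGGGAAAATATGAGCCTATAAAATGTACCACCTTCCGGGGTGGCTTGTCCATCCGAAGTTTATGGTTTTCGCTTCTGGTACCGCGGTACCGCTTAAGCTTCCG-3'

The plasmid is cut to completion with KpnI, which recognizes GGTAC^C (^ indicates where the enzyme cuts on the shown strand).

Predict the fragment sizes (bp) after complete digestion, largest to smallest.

KpnI sites (GGTACC) start at positions 120, 128.
KpnI cuts after base 5 of each site (before the last base), so after positions 124, 132.
Circular molecule, 2 cuts → 2 fragments:
  125–132 → 8 bp
  133–146 then 1–124 → 14 + 124 = 138 bp
Sorted largest to smallest: 138, 8 bp.

138, 8 bp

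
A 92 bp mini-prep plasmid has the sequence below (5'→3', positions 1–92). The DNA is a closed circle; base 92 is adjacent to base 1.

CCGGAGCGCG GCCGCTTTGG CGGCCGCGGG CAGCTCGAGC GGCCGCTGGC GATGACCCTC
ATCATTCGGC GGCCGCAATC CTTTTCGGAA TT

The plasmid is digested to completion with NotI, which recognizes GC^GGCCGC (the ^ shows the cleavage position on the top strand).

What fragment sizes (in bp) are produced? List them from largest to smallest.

31, 30, 19, 12 bp

NotI sites (GCGGCCGC) start at positions 8, 20, 39, 69.
NotI cuts after base 2 of each site, so after positions 9, 21, 40, 70.
Circular molecule, 4 cuts → 4 fragments:
  10–21 → 12 bp
  22–40 → 19 bp
  41–70 → 30 bp
  71–92 then 1–9 → 22 + 9 = 31 bp
Sorted largest to smallest: 31, 30, 19, 12 bp.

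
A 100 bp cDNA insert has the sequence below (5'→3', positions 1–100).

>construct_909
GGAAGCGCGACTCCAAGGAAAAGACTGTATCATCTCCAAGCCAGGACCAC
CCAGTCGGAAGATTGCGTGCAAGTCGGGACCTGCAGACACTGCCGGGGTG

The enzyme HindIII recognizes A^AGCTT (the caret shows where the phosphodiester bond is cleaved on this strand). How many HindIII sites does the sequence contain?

0

No occurrence of AAGCTT is present in the sequence.
HindIII does not cut: 0 sites.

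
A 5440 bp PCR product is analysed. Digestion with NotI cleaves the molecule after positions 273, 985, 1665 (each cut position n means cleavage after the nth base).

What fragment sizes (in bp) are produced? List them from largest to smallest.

Linear molecule, 3 cuts → 4 fragments:
  273 − 0 = 273 bp
  985 − 273 = 712 bp
  1665 − 985 = 680 bp
  5440 − 1665 = 3775 bp
Sorted largest to smallest: 3775, 712, 680, 273 bp.

3775, 712, 680, 273 bp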